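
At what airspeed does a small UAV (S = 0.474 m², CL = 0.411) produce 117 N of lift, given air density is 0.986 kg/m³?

v = 34.9 m/s

L = ½ρv²S·CL ⇒ v = √(2L/(ρ·S·CL))
v = √(2 × 117 / (0.986 × 0.474 × 0.411)) = √1218 = 34.9 m/s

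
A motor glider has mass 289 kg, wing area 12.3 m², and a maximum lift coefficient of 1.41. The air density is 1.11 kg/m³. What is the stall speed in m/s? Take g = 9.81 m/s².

Stall occurs when L = W at CL,max. W = mg = 289 × 9.81 = 2835 N.
V_stall = √(2W/(ρ·S·CL,max)) = √(2 × 2835 / (1.11 × 12.3 × 1.41))
V_stall = √294.5 = 17.2 m/s

V_stall = 17.2 m/s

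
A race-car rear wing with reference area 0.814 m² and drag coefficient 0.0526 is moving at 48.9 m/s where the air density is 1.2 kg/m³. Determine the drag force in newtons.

D = 61.4 N

D = ½ρv²S·CD = ½ × 1.2 × 48.9² × 0.814 × 0.0526 = 61.4 N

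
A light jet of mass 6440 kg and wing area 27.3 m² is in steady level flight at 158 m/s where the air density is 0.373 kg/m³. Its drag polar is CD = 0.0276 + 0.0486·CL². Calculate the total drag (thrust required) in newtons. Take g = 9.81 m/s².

Weight W = mg = 6440 × 9.81 = 63176 N; in level flight L = W.
Dynamic pressure q = 0.5 × 0.373 × 158² = 4656 Pa.
CL = W/(q·S) = 63176 / (4656 × 27.3) = 0.497.
CD = 0.0276 + 0.0486 × 0.497² = 0.03961.
D = q·S·CD = 4656 × 27.3 × 0.03961 = 5034 N

D = 5030 N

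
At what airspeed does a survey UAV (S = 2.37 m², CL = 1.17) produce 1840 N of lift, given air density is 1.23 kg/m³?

v = 32.8 m/s

L = ½ρv²S·CL ⇒ v = √(2L/(ρ·S·CL))
v = √(2 × 1840 / (1.23 × 2.37 × 1.17)) = √1079 = 32.8 m/s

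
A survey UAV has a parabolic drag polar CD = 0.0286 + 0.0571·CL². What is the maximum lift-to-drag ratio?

(L/D)max = 12.4

For CD = CD0 + K·CL², (L/D)max occurs at CL* = √(CD0/K) and equals 1/(2√(K·CD0)).
(L/D)max = 1/(2√(0.0571 × 0.0286)) = 1/(2 × 0.04041) = 12.4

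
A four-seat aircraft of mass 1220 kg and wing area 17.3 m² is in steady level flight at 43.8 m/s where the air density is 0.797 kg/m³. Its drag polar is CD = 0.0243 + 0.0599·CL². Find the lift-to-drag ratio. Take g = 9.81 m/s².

L/D = 12.3

In steady level flight, lift balances weight: W = mg = 1220 × 9.81 = 11968 N.
q = ½ρv² = ½ × 0.797 × 43.8² = 764.5 Pa.
CL = 2W/(ρv²S) = 2×11968/(0.797×43.8²×17.3) = 0.9049.
CD = 0.0243 + 0.0599 × 0.9049² = 0.07335.
L/D = CL/CD = 0.9049 / 0.07335 = 12.3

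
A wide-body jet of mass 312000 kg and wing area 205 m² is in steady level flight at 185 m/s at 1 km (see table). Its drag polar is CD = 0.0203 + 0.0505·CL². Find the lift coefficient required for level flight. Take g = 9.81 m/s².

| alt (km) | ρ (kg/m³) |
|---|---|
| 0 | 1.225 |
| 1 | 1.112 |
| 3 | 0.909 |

CL = 0.785

At 1 km, from the table: ρ = 1.112 kg/m³.
Weight W = mg = 312000 × 9.81 = 3.0607×10^6 N; in level flight L = W.
Dynamic pressure q = 0.5 × 1.112 × 185² = 19030 Pa.
CL = W/(q·S) = 3.0607×10^6 / (19030 × 205) = 0.7846.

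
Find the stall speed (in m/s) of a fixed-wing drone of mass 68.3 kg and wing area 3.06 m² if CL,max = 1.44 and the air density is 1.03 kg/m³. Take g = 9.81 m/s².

V_stall = 17.2 m/s

At stall, lift equals weight: L = W = m·g = 68.3 × 9.81 = 670 N.
V_stall = √(2W/(ρ·S·CL,max)) = √(2 × 670 / (1.03 × 3.06 × 1.44))
V_stall = √295.3 = 17.2 m/s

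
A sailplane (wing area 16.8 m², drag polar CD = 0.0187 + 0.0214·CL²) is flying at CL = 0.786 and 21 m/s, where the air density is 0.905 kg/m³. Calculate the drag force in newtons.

D = 107 N

CD = 0.0187 + 0.0214 × 0.786² = 0.03192
D = ½ρv²S·CD = ½ × 0.905 × 21² × 16.8 × 0.03192 = 107 N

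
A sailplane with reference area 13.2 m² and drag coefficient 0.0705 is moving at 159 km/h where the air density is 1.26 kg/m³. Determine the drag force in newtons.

Convert speed: v = 159 km/h ÷ 3.6 = 44.17 m/s.
Dynamic pressure q = ½ρv² = ½ × 1.26 × 44.17² = 1229 Pa.
D = q·S·CD = 1229 × 13.2 × 0.0705 = 1140 N

D = 1140 N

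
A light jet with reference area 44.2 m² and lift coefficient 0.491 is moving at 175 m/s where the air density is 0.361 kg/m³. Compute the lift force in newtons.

L = 1.2×10^5 N

L = ½ρv²S·CL = ½ × 0.361 × 175² × 44.2 × 0.491 = 1.2×10^5 N ≈ 120 kN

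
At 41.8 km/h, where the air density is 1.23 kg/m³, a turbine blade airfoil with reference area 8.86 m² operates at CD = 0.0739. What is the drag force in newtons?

D = 54.3 N

Convert speed: v = 41.8 km/h ÷ 3.6 = 11.61 m/s.
D = ½ρv²S·CD = ½ × 1.23 × 11.61² × 8.86 × 0.0739 = 54.3 N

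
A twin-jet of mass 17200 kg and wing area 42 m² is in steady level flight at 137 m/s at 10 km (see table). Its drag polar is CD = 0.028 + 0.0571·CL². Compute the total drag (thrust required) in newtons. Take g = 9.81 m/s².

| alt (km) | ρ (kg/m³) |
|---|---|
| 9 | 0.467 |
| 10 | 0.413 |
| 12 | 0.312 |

At 10 km, from the table: ρ = 0.413 kg/m³.
In steady level flight, lift balances weight: W = mg = 17200 × 9.81 = 1.6873×10^5 N.
Dynamic pressure q = 0.5 × 0.413 × 137² = 3876 Pa.
CL = 2W/(ρv²S) = 2×1.6873×10^5/(0.413×137²×42) = 1.037.
CD = 0.028 + 0.0571 × 1.037² = 0.08935.
D = q·S·CD = 3876 × 42 × 0.08935 = 14540 N

D = 14500 N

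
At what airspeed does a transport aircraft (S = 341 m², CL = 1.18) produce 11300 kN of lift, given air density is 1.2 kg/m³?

L = ½ρv²S·CL ⇒ v = √(2L/(ρ·S·CL))
v = √(2 × 1.13×10^7 / (1.2 × 341 × 1.18)) = √46800 = 216 m/s

v = 216 m/s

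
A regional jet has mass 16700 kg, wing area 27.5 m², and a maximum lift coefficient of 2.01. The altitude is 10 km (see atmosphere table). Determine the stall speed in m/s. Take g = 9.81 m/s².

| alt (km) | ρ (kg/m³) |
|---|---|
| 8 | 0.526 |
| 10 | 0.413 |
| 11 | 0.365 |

V_stall = 120 m/s

At 10 km, from the table: ρ = 0.413 kg/m³.
At stall, lift equals weight: L = W = m·g = 16700 × 9.81 = 1.638×10^5 N.
From L = ½ρV²S·CL,max = W: V_stall = √(2W/(ρSCL,max)) = √(2·1.638×10^5/(0.413·27.5·2.01))
V_stall = √14350 = 120 m/s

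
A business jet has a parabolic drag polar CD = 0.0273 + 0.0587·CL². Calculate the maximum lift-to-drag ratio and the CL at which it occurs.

For CD = CD0 + K·CL², (L/D)max occurs at CL* = √(CD0/K) and equals 1/(2√(K·CD0)).
(L/D)max = 1/(2√(0.0587 × 0.0273)) = 1/(2 × 0.04003) = 12.5
CL* = √(0.0273/0.0587) = 0.682

(L/D)max = 12.5, at CL = 0.682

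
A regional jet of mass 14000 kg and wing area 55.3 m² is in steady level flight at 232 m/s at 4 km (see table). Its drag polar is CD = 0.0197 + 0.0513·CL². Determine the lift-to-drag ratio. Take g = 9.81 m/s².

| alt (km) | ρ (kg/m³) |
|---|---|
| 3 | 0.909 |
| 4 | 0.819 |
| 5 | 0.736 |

L/D = 5.54

At 4 km, from the table: ρ = 0.819 kg/m³.
In steady level flight, lift balances weight: W = mg = 14000 × 9.81 = 1.3734×10^5 N.
Dynamic pressure q = 0.5 × 0.819 × 232² = 22040 Pa.
CL = W/(q·S) = 1.3734×10^5 / (22040 × 55.3) = 0.1127.
CD = 0.0197 + 0.0513 × 0.1127² = 0.02035.
L/D = CL/CD = 0.1127 / 0.02035 = 5.54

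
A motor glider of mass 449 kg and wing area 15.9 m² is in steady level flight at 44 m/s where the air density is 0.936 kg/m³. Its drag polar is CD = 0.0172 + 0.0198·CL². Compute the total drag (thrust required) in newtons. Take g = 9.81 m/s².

D = 274 N

In steady level flight, lift balances weight: W = mg = 449 × 9.81 = 4404.7 N.
q = ½ρv² = ½ × 0.936 × 44² = 906 Pa.
Required CL = L/(qS) = 4404.7/(906·15.9) = 0.3058.
CD = 0.0172 + 0.0198 × 0.3058² = 0.01905.
D = q·S·CD = 906 × 15.9 × 0.01905 = 274.5 N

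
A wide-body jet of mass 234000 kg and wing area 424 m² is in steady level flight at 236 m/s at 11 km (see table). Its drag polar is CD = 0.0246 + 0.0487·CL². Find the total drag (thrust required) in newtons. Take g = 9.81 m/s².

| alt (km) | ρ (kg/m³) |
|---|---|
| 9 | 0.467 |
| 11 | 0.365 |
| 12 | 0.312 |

D = 1.66×10^5 N

At 11 km, from the table: ρ = 0.365 kg/m³.
Weight W = mg = 234000 × 9.81 = 2.2955×10^6 N; in level flight L = W.
Dynamic pressure q = 0.5 × 0.365 × 236² = 10160 Pa.
CL = 2W/(ρv²S) = 2×2.2955×10^6/(0.365×236²×424) = 0.5326.
CD = 0.0246 + 0.0487 × 0.5326² = 0.03842.
D = q·S·CD = 10160 × 424 × 0.03842 = 1.656×10^5 N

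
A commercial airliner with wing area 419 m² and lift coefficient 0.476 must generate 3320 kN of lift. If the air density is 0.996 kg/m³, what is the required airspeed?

L = ½ρv²S·CL ⇒ v = √(2L/(ρ·S·CL))
v = √(2 × 3.32×10^6 / (0.996 × 419 × 0.476)) = √33430 = 183 m/s

v = 183 m/s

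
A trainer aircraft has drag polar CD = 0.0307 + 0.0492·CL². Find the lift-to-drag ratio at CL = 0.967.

CD = 0.0307 + 0.0492 × 0.967² = 0.07671
L/D = CL/CD = 0.967 / 0.07671 = 12.6

L/D = 12.6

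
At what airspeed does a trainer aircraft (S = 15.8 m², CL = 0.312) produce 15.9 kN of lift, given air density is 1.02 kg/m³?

L = ½ρv²S·CL ⇒ v = √(2L/(ρ·S·CL))
v = √(2 × 15900 / (1.02 × 15.8 × 0.312)) = √6324 = 79.5 m/s

v = 79.5 m/s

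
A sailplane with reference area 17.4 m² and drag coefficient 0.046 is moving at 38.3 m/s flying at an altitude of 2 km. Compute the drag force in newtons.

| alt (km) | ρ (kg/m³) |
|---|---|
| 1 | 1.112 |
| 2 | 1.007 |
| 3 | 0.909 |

At 2 km, from the table: ρ = 1.007 kg/m³.
Dynamic pressure q = ½ρv² = ½ × 1.007 × 38.3² = 738.6 Pa.
D = q·S·CD = 738.6 × 17.4 × 0.046 = 591 N

D = 591 N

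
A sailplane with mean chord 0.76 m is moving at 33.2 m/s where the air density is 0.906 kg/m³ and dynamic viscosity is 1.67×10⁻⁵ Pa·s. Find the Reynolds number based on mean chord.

Re = 1.37×10^6

Re = ρ·v·c/μ = 0.906 × 33.2 × 0.76 / (1.67×10⁻⁵) = 1.37×10^6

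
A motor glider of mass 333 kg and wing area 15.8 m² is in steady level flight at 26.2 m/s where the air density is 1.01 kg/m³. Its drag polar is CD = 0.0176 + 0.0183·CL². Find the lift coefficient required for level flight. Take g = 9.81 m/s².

CL = 0.596

Level flight ⇒ L = W = m·g = 333 × 9.81 = 3266.7 N.
Dynamic pressure q = 0.5 × 1.01 × 26.2² = 346.7 Pa.
Required CL = L/(qS) = 3266.7/(346.7·15.8) = 0.5964.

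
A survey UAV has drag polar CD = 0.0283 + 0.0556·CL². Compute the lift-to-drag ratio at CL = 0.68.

CD = 0.0283 + 0.0556 × 0.68² = 0.05401
L/D = CL/CD = 0.68 / 0.05401 = 12.6

L/D = 12.6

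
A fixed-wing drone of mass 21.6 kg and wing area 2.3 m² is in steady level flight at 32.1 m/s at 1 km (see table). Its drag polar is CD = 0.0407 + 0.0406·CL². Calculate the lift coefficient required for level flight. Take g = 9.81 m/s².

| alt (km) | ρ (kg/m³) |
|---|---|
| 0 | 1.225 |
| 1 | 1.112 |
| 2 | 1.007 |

At 1 km, from the table: ρ = 1.112 kg/m³.
In steady level flight, lift balances weight: W = mg = 21.6 × 9.81 = 211.9 N.
Dynamic pressure q = 0.5 × 1.112 × 32.1² = 572.9 Pa.
CL = 2W/(ρv²S) = 2×211.9/(1.112×32.1²×2.3) = 0.1608.

CL = 0.161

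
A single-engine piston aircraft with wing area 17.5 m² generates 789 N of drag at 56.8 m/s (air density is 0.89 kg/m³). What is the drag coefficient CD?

CD = 0.0314

From D = ½ρv²S·CD, rearranging gives CD = 2D/(ρv²S).
CD = 2 × 789 / (0.89 × 56.8² × 17.5) = 0.0314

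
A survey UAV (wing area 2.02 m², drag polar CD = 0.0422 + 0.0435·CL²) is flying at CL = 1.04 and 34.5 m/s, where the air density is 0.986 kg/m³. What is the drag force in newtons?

CD = 0.0422 + 0.0435 × 1.04² = 0.08925
D = ½ρv²S·CD = ½ × 0.986 × 34.5² × 2.02 × 0.08925 = 106 N

D = 106 N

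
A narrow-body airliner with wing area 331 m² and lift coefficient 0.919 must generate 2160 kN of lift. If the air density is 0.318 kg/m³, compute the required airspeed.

L = ½ρv²S·CL ⇒ v = √(2L/(ρ·S·CL))
v = √(2 × 2.16×10^6 / (0.318 × 331 × 0.919)) = √44660 = 211 m/s

v = 211 m/s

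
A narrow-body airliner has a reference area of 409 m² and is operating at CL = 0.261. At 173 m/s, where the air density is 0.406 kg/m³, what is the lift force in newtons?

L = ½ρv²S·CL = ½ × 0.406 × 173² × 409 × 0.261 = 6.49×10^5 N ≈ 649 kN

L = 6.49×10^5 N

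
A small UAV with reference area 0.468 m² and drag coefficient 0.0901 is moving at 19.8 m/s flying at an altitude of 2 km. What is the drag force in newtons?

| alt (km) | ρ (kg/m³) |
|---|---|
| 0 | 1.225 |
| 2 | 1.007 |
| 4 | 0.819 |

At 2 km, from the table: ρ = 1.007 kg/m³.
D = ½ρv²S·CD = ½ × 1.007 × 19.8² × 0.468 × 0.0901 = 8.32 N

D = 8.32 N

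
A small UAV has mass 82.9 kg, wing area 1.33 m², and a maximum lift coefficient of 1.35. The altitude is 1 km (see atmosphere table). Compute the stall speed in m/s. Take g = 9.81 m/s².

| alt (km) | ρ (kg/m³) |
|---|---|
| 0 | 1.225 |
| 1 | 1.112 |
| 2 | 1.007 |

At 1 km, from the table: ρ = 1.112 kg/m³.
At stall, lift equals weight: L = W = m·g = 82.9 × 9.81 = 813.2 N.
V_stall = √(2W/(ρ·S·CL,max)) = √(2 × 813.2 / (1.112 × 1.33 × 1.35))
V_stall = √814.6 = 28.5 m/s

V_stall = 28.5 m/s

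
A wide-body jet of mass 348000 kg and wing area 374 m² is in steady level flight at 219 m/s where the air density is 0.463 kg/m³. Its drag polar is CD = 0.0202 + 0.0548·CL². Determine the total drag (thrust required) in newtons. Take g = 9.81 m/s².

Level flight ⇒ L = W = m·g = 348000 × 9.81 = 3.4139×10^6 N.
q = ½ρv² = ½ × 0.463 × 219² = 11100 Pa.
Required CL = L/(qS) = 3.4139×10^6/(11100·374) = 0.8221.
CD = 0.0202 + 0.0548 × 0.8221² = 0.05724.
D = q·S·CD = 11100 × 374 × 0.05724 = 2.377×10^5 N

D = 2.38×10^5 N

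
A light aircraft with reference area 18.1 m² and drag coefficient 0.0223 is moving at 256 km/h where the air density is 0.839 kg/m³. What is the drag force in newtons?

D = 856 N

Convert speed: v = 256 km/h ÷ 3.6 = 71.11 m/s.
D = ½ρv²S·CD = ½ × 0.839 × 71.11² × 18.1 × 0.0223 = 856 N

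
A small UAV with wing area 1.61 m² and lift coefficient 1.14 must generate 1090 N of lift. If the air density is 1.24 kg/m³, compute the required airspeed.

L = ½ρv²S·CL ⇒ v = √(2L/(ρ·S·CL))
v = √(2 × 1090 / (1.24 × 1.61 × 1.14)) = √957.9 = 30.9 m/s

v = 30.9 m/s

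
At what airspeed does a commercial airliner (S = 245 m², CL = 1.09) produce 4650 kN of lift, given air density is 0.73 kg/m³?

v = 218 m/s

L = ½ρv²S·CL ⇒ v = √(2L/(ρ·S·CL))
v = √(2 × 4.65×10^6 / (0.73 × 245 × 1.09)) = √47710 = 218 m/s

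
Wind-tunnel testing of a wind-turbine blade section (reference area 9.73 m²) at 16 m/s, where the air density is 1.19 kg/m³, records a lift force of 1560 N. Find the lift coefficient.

CL = 1.05

From L = ½ρv²S·CL, rearranging gives CL = 2L/(ρv²S).
CL = 2 × 1560 / (1.19 × 16² × 9.73) = 1.05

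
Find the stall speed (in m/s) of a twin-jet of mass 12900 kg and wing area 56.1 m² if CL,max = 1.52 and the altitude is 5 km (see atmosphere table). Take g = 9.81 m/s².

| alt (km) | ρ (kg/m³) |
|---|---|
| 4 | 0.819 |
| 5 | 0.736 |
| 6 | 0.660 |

At 5 km, from the table: ρ = 0.736 kg/m³.
Stall occurs when L = W at CL,max. W = mg = 12900 × 9.81 = 1.265×10^5 N.
V_stall = √(2W/(ρ·S·CL,max)) = √(2 × 1.265×10^5 / (0.736 × 56.1 × 1.52))
V_stall = √4033 = 63.5 m/s

V_stall = 63.5 m/s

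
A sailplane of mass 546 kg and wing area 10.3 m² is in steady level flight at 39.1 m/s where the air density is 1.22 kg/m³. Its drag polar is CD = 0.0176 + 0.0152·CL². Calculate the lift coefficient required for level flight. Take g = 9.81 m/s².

Weight W = mg = 546 × 9.81 = 5356.3 N; in level flight L = W.
q = ½ρv² = ½ × 1.22 × 39.1² = 932.6 Pa.
Required CL = L/(qS) = 5356.3/(932.6·10.3) = 0.5576.

CL = 0.558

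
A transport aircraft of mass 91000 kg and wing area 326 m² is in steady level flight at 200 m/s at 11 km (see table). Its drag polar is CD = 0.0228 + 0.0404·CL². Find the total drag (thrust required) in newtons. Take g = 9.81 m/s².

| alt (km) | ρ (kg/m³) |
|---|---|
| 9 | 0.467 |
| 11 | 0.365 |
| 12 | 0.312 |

D = 67800 N

At 11 km, from the table: ρ = 0.365 kg/m³.
Weight W = mg = 91000 × 9.81 = 8.9271×10^5 N; in level flight L = W.
Dynamic pressure q = 0.5 × 0.365 × 200² = 7300 Pa.
CL = 2W/(ρv²S) = 2×8.9271×10^5/(0.365×200²×326) = 0.3751.
CD = 0.0228 + 0.0404 × 0.3751² = 0.02848.
D = q·S·CD = 7300 × 326 × 0.02848 = 67790 N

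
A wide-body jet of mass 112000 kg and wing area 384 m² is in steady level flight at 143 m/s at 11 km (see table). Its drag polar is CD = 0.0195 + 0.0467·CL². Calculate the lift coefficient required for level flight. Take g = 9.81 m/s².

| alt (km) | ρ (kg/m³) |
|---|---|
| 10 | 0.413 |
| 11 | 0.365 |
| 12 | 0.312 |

CL = 0.767

At 11 km, from the table: ρ = 0.365 kg/m³.
Weight W = mg = 112000 × 9.81 = 1.0987×10^6 N; in level flight L = W.
Dynamic pressure q = 0.5 × 0.365 × 143² = 3732 Pa.
CL = W/(q·S) = 1.0987×10^6 / (3732 × 384) = 0.7667.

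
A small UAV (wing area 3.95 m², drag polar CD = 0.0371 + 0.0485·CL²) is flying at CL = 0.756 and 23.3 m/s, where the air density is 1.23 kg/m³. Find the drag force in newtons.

D = 85.5 N

CD = 0.0371 + 0.0485 × 0.756² = 0.06482
D = ½ρv²S·CD = ½ × 1.23 × 23.3² × 3.95 × 0.06482 = 85.5 N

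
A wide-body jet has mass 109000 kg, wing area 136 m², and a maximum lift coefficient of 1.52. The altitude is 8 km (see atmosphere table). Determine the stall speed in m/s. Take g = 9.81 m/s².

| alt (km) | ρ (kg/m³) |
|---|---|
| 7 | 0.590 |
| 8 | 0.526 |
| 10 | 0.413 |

V_stall = 140 m/s

At 8 km, from the table: ρ = 0.526 kg/m³.
Weight W = mg = 109000 × 9.81 = 1.069×10^6 N.
V_stall = √(2W/(ρ·S·CL,max)) = √(2 × 1.069×10^6 / (0.526 × 136 × 1.52))
V_stall = √19670 = 140 m/s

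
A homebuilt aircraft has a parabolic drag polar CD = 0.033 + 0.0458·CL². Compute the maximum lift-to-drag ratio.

For CD = CD0 + K·CL², (L/D)max occurs at CL* = √(CD0/K) and equals 1/(2√(K·CD0)).
(L/D)max = 1/(2√(0.0458 × 0.033)) = 1/(2 × 0.03888) = 12.9

(L/D)max = 12.9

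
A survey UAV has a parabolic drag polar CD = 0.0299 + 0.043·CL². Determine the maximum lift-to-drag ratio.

(L/D)max = 13.9

For CD = CD0 + K·CL², (L/D)max occurs at CL* = √(CD0/K) and equals 1/(2√(K·CD0)).
(L/D)max = 1/(2√(0.043 × 0.0299)) = 1/(2 × 0.03586) = 13.9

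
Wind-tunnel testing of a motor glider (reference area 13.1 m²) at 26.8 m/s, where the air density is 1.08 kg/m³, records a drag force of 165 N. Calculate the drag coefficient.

From D = ½ρv²S·CD, rearranging gives CD = 2D/(ρv²S).
CD = 2 × 165 / (1.08 × 26.8² × 13.1) = 0.0325

CD = 0.0325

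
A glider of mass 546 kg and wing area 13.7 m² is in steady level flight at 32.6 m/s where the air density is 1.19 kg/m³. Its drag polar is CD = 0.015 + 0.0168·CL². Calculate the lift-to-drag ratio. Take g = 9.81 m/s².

L/D = 28.9

Level flight ⇒ L = W = m·g = 546 × 9.81 = 5356.3 N.
Dynamic pressure q = 0.5 × 1.19 × 32.6² = 632.3 Pa.
Required CL = L/(qS) = 5356.3/(632.3·13.7) = 0.6183.
CD = 0.015 + 0.0168 × 0.6183² = 0.02142.
L/D = CL/CD = 0.6183 / 0.02142 = 28.9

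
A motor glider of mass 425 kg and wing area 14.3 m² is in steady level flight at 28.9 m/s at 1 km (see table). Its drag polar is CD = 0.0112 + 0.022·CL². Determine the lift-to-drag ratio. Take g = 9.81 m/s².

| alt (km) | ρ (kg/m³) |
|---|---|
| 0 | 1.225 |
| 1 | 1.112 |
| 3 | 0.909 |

L/D = 31.6

At 1 km, from the table: ρ = 1.112 kg/m³.
In steady level flight, lift balances weight: W = mg = 425 × 9.81 = 4169.2 N.
Dynamic pressure q = 0.5 × 1.112 × 28.9² = 464.4 Pa.
Required CL = L/(qS) = 4169.2/(464.4·14.3) = 0.6278.
CD = 0.0112 + 0.022 × 0.6278² = 0.01987.
L/D = CL/CD = 0.6278 / 0.01987 = 31.6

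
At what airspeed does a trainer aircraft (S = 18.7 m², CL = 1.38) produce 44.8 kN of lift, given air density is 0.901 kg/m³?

v = 62.1 m/s

L = ½ρv²S·CL ⇒ v = √(2L/(ρ·S·CL))
v = √(2 × 44800 / (0.901 × 18.7 × 1.38)) = √3854 = 62.1 m/s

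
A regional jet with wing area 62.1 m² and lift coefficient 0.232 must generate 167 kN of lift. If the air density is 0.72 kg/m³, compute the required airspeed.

L = ½ρv²S·CL ⇒ v = √(2L/(ρ·S·CL))
v = √(2 × 1.67×10^5 / (0.72 × 62.1 × 0.232)) = √32200 = 179 m/s

v = 179 m/s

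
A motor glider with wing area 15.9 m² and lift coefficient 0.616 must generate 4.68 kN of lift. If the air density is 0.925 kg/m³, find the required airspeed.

v = 32.1 m/s

L = ½ρv²S·CL ⇒ v = √(2L/(ρ·S·CL))
v = √(2 × 4680 / (0.925 × 15.9 × 0.616)) = √1033 = 32.1 m/s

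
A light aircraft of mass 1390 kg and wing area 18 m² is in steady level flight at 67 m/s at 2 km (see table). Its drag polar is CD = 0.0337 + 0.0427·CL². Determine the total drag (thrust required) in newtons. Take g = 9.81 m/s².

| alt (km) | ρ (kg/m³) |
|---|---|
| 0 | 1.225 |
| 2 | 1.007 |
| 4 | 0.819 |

At 2 km, from the table: ρ = 1.007 kg/m³.
In steady level flight, lift balances weight: W = mg = 1390 × 9.81 = 13636 N.
Dynamic pressure q = 0.5 × 1.007 × 67² = 2260 Pa.
CL = 2W/(ρv²S) = 2×13636/(1.007×67²×18) = 0.3352.
CD = 0.0337 + 0.0427 × 0.3352² = 0.0385.
D = q·S·CD = 2260 × 18 × 0.0385 = 1566 N

D = 1570 N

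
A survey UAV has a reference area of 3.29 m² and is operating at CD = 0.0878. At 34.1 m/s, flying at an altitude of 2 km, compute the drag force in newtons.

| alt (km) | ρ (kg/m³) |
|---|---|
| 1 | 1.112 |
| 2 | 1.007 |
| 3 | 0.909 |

D = 169 N

At 2 km, from the table: ρ = 1.007 kg/m³.
Dynamic pressure q = ½ρv² = ½ × 1.007 × 34.1² = 585.5 Pa.
D = q·S·CD = 585.5 × 3.29 × 0.0878 = 169 N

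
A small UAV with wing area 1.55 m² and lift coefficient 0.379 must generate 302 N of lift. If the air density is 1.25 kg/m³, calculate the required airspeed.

L = ½ρv²S·CL ⇒ v = √(2L/(ρ·S·CL))
v = √(2 × 302 / (1.25 × 1.55 × 0.379)) = √822.5 = 28.7 m/s

v = 28.7 m/s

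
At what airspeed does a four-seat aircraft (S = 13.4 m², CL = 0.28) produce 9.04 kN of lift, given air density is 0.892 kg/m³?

v = 73.5 m/s

L = ½ρv²S·CL ⇒ v = √(2L/(ρ·S·CL))
v = √(2 × 9040 / (0.892 × 13.4 × 0.28)) = √5402 = 73.5 m/s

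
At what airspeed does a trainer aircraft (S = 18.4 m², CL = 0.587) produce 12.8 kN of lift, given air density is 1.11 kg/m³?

L = ½ρv²S·CL ⇒ v = √(2L/(ρ·S·CL))
v = √(2 × 12800 / (1.11 × 18.4 × 0.587)) = √2135 = 46.2 m/s

v = 46.2 m/s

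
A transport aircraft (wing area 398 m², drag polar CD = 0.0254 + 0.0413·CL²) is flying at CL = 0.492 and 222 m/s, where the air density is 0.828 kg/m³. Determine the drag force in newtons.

CD = 0.0254 + 0.0413 × 0.492² = 0.0354
D = ½ρv²S·CD = ½ × 0.828 × 222² × 398 × 0.0354 = 2.87×10^5 N

D = 2.87×10^5 N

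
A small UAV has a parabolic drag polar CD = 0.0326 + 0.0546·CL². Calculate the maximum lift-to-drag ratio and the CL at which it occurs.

(L/D)max = 11.9, at CL = 0.773

For CD = CD0 + K·CL², (L/D)max occurs at CL* = √(CD0/K) and equals 1/(2√(K·CD0)).
(L/D)max = 1/(2√(0.0546 × 0.0326)) = 1/(2 × 0.04219) = 11.9
CL* = √(0.0326/0.0546) = 0.773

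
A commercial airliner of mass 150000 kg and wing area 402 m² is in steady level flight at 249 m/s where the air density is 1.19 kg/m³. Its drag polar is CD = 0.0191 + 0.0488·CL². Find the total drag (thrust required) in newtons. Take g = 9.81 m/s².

In steady level flight, lift balances weight: W = mg = 150000 × 9.81 = 1.4715×10^6 N.
Dynamic pressure q = 0.5 × 1.19 × 249² = 36890 Pa.
CL = W/(q·S) = 1.4715×10^6 / (36890 × 402) = 0.09922.
CD = 0.0191 + 0.0488 × 0.09922² = 0.01958.
D = q·S·CD = 36890 × 402 × 0.01958 = 2.904×10^5 N

D = 2.9×10^5 N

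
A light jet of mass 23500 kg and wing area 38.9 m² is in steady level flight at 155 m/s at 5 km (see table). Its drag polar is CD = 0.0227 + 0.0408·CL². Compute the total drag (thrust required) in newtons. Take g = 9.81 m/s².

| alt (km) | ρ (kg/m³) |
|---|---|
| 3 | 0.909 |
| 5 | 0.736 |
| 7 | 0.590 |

At 5 km, from the table: ρ = 0.736 kg/m³.
Weight W = mg = 23500 × 9.81 = 2.3054×10^5 N; in level flight L = W.
Dynamic pressure q = 0.5 × 0.736 × 155² = 8841 Pa.
CL = W/(q·S) = 2.3054×10^5 / (8841 × 38.9) = 0.6703.
CD = 0.0227 + 0.0408 × 0.6703² = 0.04103.
D = q·S·CD = 8841 × 38.9 × 0.04103 = 14110 N

D = 14100 N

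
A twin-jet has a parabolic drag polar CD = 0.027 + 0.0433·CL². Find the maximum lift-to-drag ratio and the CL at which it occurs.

For CD = CD0 + K·CL², (L/D)max occurs at CL* = √(CD0/K) and equals 1/(2√(K·CD0)).
(L/D)max = 1/(2√(0.0433 × 0.027)) = 1/(2 × 0.03419) = 14.6
CL* = √(0.027/0.0433) = 0.79

(L/D)max = 14.6, at CL = 0.79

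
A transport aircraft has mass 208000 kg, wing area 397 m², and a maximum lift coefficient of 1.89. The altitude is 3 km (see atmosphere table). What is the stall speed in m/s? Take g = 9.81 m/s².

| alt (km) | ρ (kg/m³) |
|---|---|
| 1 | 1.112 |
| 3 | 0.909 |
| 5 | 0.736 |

V_stall = 77.4 m/s

At 3 km, from the table: ρ = 0.909 kg/m³.
Weight W = mg = 208000 × 9.81 = 2.04×10^6 N.
From L = ½ρV²S·CL,max = W: V_stall = √(2W/(ρSCL,max)) = √(2·2.04×10^6/(0.909·397·1.89))
V_stall = √5983 = 77.4 m/s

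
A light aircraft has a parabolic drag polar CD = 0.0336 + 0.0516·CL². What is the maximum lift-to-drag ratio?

(L/D)max = 12

For CD = CD0 + K·CL², (L/D)max occurs at CL* = √(CD0/K) and equals 1/(2√(K·CD0)).
(L/D)max = 1/(2√(0.0516 × 0.0336)) = 1/(2 × 0.04164) = 12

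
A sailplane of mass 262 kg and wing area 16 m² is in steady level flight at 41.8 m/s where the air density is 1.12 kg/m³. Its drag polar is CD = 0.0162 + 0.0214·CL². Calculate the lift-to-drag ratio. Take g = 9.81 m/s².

L/D = 9.79

Weight W = mg = 262 × 9.81 = 2570.2 N; in level flight L = W.
q = ½ρv² = ½ × 1.12 × 41.8² = 978.5 Pa.
Required CL = L/(qS) = 2570.2/(978.5·16) = 0.1642.
CD = 0.0162 + 0.0214 × 0.1642² = 0.01678.
L/D = CL/CD = 0.1642 / 0.01678 = 9.79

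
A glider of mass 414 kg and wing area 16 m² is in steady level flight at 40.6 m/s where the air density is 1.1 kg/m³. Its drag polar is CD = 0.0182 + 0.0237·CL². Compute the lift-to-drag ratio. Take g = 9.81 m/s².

L/D = 14

Weight W = mg = 414 × 9.81 = 4061.3 N; in level flight L = W.
Dynamic pressure q = 0.5 × 1.1 × 40.6² = 906.6 Pa.
CL = W/(q·S) = 4061.3 / (906.6 × 16) = 0.28.
CD = 0.0182 + 0.0237 × 0.28² = 0.02006.
L/D = CL/CD = 0.28 / 0.02006 = 14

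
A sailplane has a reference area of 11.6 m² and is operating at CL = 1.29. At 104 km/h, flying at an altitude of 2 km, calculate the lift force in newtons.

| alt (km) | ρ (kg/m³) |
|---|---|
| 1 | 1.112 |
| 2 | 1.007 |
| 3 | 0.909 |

At 2 km, from the table: ρ = 1.007 kg/m³.
Convert speed: v = 104 km/h ÷ 3.6 = 28.89 m/s.
L = ½ρv²S·CL = ½ × 1.007 × 28.89² × 11.6 × 1.29 = 6290 N ≈ 6.29 kN

L = 6290 N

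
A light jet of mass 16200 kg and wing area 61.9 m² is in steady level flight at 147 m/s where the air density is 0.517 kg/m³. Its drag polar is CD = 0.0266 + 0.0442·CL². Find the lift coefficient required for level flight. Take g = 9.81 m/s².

Weight W = mg = 16200 × 9.81 = 1.5892×10^5 N; in level flight L = W.
Dynamic pressure q = 0.5 × 0.517 × 147² = 5586 Pa.
CL = 2W/(ρv²S) = 2×1.5892×10^5/(0.517×147²×61.9) = 0.4596.

CL = 0.46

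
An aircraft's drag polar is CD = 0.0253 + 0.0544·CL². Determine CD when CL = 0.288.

CD = 0.0253 + 0.0544 × 0.288² = 0.0253 + 0.004512 = 0.0298

CD = 0.0298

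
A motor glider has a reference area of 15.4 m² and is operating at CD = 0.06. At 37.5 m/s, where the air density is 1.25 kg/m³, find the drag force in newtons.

D = 812 N

Dynamic pressure q = ½ρv² = ½ × 1.25 × 37.5² = 878.9 Pa.
D = q·S·CD = 878.9 × 15.4 × 0.06 = 812 N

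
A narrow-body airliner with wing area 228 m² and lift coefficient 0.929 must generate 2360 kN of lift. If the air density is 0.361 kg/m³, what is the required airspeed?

L = ½ρv²S·CL ⇒ v = √(2L/(ρ·S·CL))
v = √(2 × 2.36×10^6 / (0.361 × 228 × 0.929)) = √61730 = 248 m/s

v = 248 m/s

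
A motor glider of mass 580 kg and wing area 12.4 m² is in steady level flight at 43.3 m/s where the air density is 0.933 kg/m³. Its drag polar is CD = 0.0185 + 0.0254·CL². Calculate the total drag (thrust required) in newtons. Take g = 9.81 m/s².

D = 276 N

Weight W = mg = 580 × 9.81 = 5689.8 N; in level flight L = W.
Dynamic pressure q = 0.5 × 0.933 × 43.3² = 874.6 Pa.
CL = 2W/(ρv²S) = 2×5689.8/(0.933×43.3²×12.4) = 0.5246.
CD = 0.0185 + 0.0254 × 0.5246² = 0.02549.
D = q·S·CD = 874.6 × 12.4 × 0.02549 = 276.5 N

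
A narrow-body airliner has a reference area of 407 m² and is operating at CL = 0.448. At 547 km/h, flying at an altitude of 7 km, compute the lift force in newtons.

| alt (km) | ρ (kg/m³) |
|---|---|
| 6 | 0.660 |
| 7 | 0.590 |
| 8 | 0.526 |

L = 1.24×10^6 N

At 7 km, from the table: ρ = 0.590 kg/m³.
Convert speed: v = 547 km/h ÷ 3.6 = 151.9 m/s.
L = ½ρv²S·CL = ½ × 0.59 × 151.9² × 407 × 0.448 = 1.24×10^6 N ≈ 1240 kN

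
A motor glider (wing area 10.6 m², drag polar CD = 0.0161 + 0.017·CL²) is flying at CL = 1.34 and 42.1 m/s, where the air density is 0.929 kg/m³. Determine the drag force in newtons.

D = 407 N

CD = 0.0161 + 0.017 × 1.34² = 0.04663
D = ½ρv²S·CD = ½ × 0.929 × 42.1² × 10.6 × 0.04663 = 407 N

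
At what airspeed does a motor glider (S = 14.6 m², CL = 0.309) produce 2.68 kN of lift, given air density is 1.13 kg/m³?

v = 32.4 m/s

L = ½ρv²S·CL ⇒ v = √(2L/(ρ·S·CL))
v = √(2 × 2680 / (1.13 × 14.6 × 0.309)) = √1051 = 32.4 m/s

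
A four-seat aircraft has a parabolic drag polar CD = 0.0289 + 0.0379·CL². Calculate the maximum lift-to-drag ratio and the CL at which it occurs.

For CD = CD0 + K·CL², (L/D)max occurs at CL* = √(CD0/K) and equals 1/(2√(K·CD0)).
(L/D)max = 1/(2√(0.0379 × 0.0289)) = 1/(2 × 0.0331) = 15.1
CL* = √(0.0289/0.0379) = 0.873

(L/D)max = 15.1, at CL = 0.873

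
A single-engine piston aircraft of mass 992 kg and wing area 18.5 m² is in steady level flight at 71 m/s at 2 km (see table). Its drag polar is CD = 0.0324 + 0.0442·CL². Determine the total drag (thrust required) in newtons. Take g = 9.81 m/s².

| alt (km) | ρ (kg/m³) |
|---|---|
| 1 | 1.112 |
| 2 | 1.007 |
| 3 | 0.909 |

At 2 km, from the table: ρ = 1.007 kg/m³.
Level flight ⇒ L = W = m·g = 992 × 9.81 = 9731.5 N.
Dynamic pressure q = 0.5 × 1.007 × 71² = 2538 Pa.
Required CL = L/(qS) = 9731.5/(2538·18.5) = 0.2072.
CD = 0.0324 + 0.0442 × 0.2072² = 0.0343.
D = q·S·CD = 2538 × 18.5 × 0.0343 = 1611 N

D = 1610 N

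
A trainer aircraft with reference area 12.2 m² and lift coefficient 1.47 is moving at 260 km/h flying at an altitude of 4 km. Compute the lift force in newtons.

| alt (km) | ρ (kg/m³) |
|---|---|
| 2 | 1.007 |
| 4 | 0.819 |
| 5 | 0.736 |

At 4 km, from the table: ρ = 0.819 kg/m³.
Convert speed: v = 260 km/h ÷ 3.6 = 72.22 m/s.
L = ½ρv²S·CL = ½ × 0.819 × 72.22² × 12.2 × 1.47 = 38300 N ≈ 38.3 kN

L = 38300 N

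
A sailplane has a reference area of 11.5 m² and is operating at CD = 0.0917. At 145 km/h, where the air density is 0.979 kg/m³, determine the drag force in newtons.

Convert speed: v = 145 km/h ÷ 3.6 = 40.28 m/s.
Dynamic pressure q = ½ρv² = ½ × 0.979 × 40.28² = 794.1 Pa.
D = q·S·CD = 794.1 × 11.5 × 0.0917 = 837 N

D = 837 N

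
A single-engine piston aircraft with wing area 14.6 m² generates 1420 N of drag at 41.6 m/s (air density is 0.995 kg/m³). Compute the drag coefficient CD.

From D = ½ρv²S·CD, rearranging gives CD = 2D/(ρv²S).
CD = 2 × 1420 / (0.995 × 41.6² × 14.6) = 0.113

CD = 0.113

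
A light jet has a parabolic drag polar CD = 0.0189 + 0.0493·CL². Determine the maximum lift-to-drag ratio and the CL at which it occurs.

(L/D)max = 16.4, at CL = 0.619

For CD = CD0 + K·CL², (L/D)max occurs at CL* = √(CD0/K) and equals 1/(2√(K·CD0)).
(L/D)max = 1/(2√(0.0493 × 0.0189)) = 1/(2 × 0.03052) = 16.4
CL* = √(0.0189/0.0493) = 0.619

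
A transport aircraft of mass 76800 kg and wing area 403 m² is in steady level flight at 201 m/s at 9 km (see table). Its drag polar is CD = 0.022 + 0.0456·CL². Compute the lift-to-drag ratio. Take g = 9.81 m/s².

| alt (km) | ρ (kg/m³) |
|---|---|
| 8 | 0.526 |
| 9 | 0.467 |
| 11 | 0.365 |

At 9 km, from the table: ρ = 0.467 kg/m³.
Level flight ⇒ L = W = m·g = 76800 × 9.81 = 7.5341×10^5 N.
Dynamic pressure q = 0.5 × 0.467 × 201² = 9434 Pa.
Required CL = L/(qS) = 7.5341×10^5/(9434·403) = 0.1982.
CD = 0.022 + 0.0456 × 0.1982² = 0.02379.
L/D = CL/CD = 0.1982 / 0.02379 = 8.33

L/D = 8.33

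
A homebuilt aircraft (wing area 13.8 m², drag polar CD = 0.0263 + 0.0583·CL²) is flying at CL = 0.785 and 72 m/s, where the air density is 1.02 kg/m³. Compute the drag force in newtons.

CD = 0.0263 + 0.0583 × 0.785² = 0.06223
D = ½ρv²S·CD = ½ × 1.02 × 72² × 13.8 × 0.06223 = 2270 N

D = 2270 N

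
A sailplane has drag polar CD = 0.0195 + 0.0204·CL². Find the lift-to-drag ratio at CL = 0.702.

CD = 0.0195 + 0.0204 × 0.702² = 0.02955
L/D = CL/CD = 0.702 / 0.02955 = 23.8

L/D = 23.8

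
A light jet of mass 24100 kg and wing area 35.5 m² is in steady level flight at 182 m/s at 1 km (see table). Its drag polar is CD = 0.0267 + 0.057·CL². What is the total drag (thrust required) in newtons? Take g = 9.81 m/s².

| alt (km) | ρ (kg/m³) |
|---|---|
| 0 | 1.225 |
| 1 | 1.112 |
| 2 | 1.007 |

At 1 km, from the table: ρ = 1.112 kg/m³.
In steady level flight, lift balances weight: W = mg = 24100 × 9.81 = 2.3642×10^5 N.
q = ½ρv² = ½ × 1.112 × 182² = 18420 Pa.
CL = W/(q·S) = 2.3642×10^5 / (18420 × 35.5) = 0.3616.
CD = 0.0267 + 0.057 × 0.3616² = 0.03415.
D = q·S·CD = 18420 × 35.5 × 0.03415 = 22330 N

D = 22300 N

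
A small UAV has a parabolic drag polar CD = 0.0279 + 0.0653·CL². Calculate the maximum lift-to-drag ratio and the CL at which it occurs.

(L/D)max = 11.7, at CL = 0.654

For CD = CD0 + K·CL², (L/D)max occurs at CL* = √(CD0/K) and equals 1/(2√(K·CD0)).
(L/D)max = 1/(2√(0.0653 × 0.0279)) = 1/(2 × 0.04268) = 11.7
CL* = √(0.0279/0.0653) = 0.654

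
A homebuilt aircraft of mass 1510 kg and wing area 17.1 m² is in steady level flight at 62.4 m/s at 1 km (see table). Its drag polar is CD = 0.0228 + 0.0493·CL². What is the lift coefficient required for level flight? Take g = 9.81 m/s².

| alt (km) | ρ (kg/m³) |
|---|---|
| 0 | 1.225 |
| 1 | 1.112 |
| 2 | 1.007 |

CL = 0.4

At 1 km, from the table: ρ = 1.112 kg/m³.
In steady level flight, lift balances weight: W = mg = 1510 × 9.81 = 14813 N.
Dynamic pressure q = 0.5 × 1.112 × 62.4² = 2165 Pa.
CL = W/(q·S) = 14813 / (2165 × 17.1) = 0.4001.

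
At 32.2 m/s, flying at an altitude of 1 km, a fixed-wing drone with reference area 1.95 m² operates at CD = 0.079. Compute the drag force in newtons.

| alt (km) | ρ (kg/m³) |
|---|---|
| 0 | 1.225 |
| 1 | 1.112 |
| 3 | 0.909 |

At 1 km, from the table: ρ = 1.112 kg/m³.
Dynamic pressure q = ½ρv² = ½ × 1.112 × 32.2² = 576.5 Pa.
D = q·S·CD = 576.5 × 1.95 × 0.079 = 88.8 N

D = 88.8 N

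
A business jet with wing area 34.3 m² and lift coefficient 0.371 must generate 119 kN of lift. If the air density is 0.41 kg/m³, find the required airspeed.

v = 214 m/s

L = ½ρv²S·CL ⇒ v = √(2L/(ρ·S·CL))
v = √(2 × 1.19×10^5 / (0.41 × 34.3 × 0.371)) = √45620 = 214 m/s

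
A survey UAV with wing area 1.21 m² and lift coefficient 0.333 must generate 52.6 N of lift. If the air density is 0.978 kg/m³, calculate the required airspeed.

v = 16.3 m/s

L = ½ρv²S·CL ⇒ v = √(2L/(ρ·S·CL))
v = √(2 × 52.6 / (0.978 × 1.21 × 0.333)) = √267 = 16.3 m/s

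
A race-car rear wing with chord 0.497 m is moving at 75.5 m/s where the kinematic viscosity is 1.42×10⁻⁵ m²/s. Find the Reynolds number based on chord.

Re = 2.64×10^6

Re = v·c/ν = 75.5 × 0.497 / (1.42×10⁻⁵) = 2.64×10^6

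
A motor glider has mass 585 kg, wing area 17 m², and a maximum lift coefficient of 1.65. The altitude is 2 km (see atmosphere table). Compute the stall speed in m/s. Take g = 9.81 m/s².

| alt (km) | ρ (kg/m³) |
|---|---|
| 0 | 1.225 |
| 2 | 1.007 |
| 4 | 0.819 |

V_stall = 20.2 m/s

At 2 km, from the table: ρ = 1.007 kg/m³.
At stall, lift equals weight: L = W = m·g = 585 × 9.81 = 5739 N.
V_stall = √(2W/(ρ·S·CL,max)) = √(2 × 5739 / (1.007 × 17 × 1.65))
V_stall = √406.3 = 20.2 m/s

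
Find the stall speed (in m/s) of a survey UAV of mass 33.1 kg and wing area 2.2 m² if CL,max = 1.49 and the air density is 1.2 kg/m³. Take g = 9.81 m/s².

At stall, lift equals weight: L = W = m·g = 33.1 × 9.81 = 324.7 N.
V_stall = √(2W/(ρ·S·CL,max)) = √(2 × 324.7 / (1.2 × 2.2 × 1.49))
V_stall = √165.1 = 12.8 m/s

V_stall = 12.8 m/s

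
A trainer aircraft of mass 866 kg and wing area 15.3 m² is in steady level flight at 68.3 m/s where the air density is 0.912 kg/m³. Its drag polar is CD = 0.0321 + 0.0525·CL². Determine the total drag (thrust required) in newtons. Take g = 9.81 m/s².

D = 1160 N

In steady level flight, lift balances weight: W = mg = 866 × 9.81 = 8495.5 N.
q = ½ρv² = ½ × 0.912 × 68.3² = 2127 Pa.
CL = W/(q·S) = 8495.5 / (2127 × 15.3) = 0.261.
CD = 0.0321 + 0.0525 × 0.261² = 0.03568.
D = q·S·CD = 2127 × 15.3 × 0.03568 = 1161 N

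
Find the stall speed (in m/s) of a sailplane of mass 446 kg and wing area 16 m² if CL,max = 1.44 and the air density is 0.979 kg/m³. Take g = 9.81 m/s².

At stall, lift equals weight: L = W = m·g = 446 × 9.81 = 4375 N.
V_stall = √(2W/(ρ·S·CL,max)) = √(2 × 4375 / (0.979 × 16 × 1.44))
V_stall = √387.9 = 19.7 m/s

V_stall = 19.7 m/s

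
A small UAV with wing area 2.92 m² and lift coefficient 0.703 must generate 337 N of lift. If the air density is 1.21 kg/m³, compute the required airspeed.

L = ½ρv²S·CL ⇒ v = √(2L/(ρ·S·CL))
v = √(2 × 337 / (1.21 × 2.92 × 0.703)) = √271.4 = 16.5 m/s

v = 16.5 m/s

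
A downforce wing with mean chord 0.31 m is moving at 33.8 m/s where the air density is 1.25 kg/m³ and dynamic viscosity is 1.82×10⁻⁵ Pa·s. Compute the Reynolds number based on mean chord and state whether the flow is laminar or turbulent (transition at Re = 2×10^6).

Re = ρ·v·c/μ = 1.25 × 33.8 × 0.31 / (1.82×10⁻⁵) = 7.2×10^5
Since 7.2×10^5 < 2×10^6, the flow is laminar.

Re = 7.2×10^5 (laminar)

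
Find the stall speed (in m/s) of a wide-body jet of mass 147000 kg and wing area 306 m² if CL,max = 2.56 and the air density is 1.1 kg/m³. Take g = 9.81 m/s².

V_stall = 57.9 m/s

Weight W = mg = 147000 × 9.81 = 1.442×10^6 N.
From L = ½ρV²S·CL,max = W: V_stall = √(2W/(ρSCL,max)) = √(2·1.442×10^6/(1.1·306·2.56))
V_stall = √3347 = 57.9 m/s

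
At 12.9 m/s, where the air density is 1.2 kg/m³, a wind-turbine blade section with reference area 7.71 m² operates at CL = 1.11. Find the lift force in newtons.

L = 854 N

L = ½ρv²S·CL = ½ × 1.2 × 12.9² × 7.71 × 1.11 = 854 N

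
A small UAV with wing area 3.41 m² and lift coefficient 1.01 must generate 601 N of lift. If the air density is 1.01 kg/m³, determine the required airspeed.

v = 18.6 m/s

L = ½ρv²S·CL ⇒ v = √(2L/(ρ·S·CL))
v = √(2 × 601 / (1.01 × 3.41 × 1.01)) = √345.5 = 18.6 m/s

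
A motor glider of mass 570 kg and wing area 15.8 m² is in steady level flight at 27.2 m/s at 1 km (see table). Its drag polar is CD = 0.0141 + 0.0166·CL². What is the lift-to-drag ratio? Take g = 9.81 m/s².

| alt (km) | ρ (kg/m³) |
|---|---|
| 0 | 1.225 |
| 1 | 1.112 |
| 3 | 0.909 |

L/D = 32.6

At 1 km, from the table: ρ = 1.112 kg/m³.
In steady level flight, lift balances weight: W = mg = 570 × 9.81 = 5591.7 N.
q = ½ρv² = ½ × 1.112 × 27.2² = 411.4 Pa.
CL = W/(q·S) = 5591.7 / (411.4 × 15.8) = 0.8603.
CD = 0.0141 + 0.0166 × 0.8603² = 0.02639.
L/D = CL/CD = 0.8603 / 0.02639 = 32.6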